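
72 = 72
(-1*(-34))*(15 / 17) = 30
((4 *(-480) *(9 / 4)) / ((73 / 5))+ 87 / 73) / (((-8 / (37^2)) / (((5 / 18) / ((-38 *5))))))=-9817099 / 133152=-73.73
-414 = -414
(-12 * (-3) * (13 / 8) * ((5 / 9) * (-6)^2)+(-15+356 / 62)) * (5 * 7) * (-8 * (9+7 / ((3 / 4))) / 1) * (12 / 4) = -554138200 / 31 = -17875425.81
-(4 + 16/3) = -28/3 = -9.33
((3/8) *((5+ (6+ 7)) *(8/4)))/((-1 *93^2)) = -0.00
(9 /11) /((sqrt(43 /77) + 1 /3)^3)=-81074763 /14895500 + 1576827 *sqrt(3311) /14895500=0.65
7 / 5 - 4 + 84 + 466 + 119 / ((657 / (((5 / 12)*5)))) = 21593383 / 39420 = 547.78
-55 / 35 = -11 / 7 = -1.57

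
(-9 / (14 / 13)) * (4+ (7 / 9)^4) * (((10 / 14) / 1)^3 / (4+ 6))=-9309625 / 7001316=-1.33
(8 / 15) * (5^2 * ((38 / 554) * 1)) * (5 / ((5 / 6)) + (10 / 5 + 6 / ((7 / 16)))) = 115520 / 5817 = 19.86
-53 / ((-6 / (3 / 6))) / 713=53 / 8556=0.01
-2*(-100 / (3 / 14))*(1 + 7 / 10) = 4760 / 3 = 1586.67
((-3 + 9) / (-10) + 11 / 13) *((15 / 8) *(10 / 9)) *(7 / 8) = 35 / 78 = 0.45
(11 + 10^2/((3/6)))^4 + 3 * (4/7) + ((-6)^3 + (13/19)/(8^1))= 2108974857315/1064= 1982119226.80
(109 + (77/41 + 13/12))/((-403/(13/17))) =-55085/259284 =-0.21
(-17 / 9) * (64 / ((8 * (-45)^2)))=-136 / 18225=-0.01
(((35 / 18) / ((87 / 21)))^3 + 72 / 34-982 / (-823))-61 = -114597570068717 / 1990032942168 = -57.59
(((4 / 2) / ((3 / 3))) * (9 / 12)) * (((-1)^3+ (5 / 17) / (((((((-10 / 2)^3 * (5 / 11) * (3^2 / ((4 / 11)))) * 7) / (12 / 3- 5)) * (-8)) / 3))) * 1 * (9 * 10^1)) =-803259 / 5950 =-135.00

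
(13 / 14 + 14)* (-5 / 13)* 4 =-2090 / 91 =-22.97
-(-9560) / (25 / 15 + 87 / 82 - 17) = -2351760 / 3511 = -669.83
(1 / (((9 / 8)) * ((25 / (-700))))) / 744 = -28 / 837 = -0.03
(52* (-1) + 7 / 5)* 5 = -253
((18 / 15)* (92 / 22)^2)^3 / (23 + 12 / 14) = 14325136906752 / 36981335875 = 387.36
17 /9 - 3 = -10 /9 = -1.11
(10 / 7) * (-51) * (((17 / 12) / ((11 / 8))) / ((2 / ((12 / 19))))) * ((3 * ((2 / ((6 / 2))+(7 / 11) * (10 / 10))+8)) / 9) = -3548920 / 48279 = -73.51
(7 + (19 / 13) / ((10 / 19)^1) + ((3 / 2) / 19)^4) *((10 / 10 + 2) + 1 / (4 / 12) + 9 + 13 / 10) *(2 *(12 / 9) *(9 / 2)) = 647978395377 / 338834600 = 1912.37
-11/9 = -1.22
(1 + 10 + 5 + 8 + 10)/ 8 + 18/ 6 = 29/ 4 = 7.25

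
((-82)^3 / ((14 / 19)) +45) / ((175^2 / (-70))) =10475362 / 6125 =1710.26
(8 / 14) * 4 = 16 / 7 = 2.29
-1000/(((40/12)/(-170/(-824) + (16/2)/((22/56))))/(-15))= 104875875/1133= 92564.76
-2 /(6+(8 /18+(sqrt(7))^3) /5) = -24660 /47293+5670 * sqrt(7) /47293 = -0.20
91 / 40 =2.28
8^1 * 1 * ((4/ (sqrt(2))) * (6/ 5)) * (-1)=-96 * sqrt(2)/ 5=-27.15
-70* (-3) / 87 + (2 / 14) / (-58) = 2.41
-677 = -677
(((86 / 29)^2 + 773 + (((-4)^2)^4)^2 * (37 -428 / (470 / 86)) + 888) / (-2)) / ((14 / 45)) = 315626066892295461 / 1106756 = 285181256656.66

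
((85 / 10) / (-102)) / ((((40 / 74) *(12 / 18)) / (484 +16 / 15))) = -112.17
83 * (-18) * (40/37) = -1615.14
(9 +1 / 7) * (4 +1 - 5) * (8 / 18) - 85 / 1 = -85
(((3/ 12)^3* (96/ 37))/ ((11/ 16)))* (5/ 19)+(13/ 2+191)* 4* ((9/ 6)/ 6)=3054775/ 15466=197.52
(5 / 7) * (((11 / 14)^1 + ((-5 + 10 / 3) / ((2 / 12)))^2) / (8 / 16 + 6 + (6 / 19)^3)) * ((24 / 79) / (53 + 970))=387121960 / 118271665589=0.00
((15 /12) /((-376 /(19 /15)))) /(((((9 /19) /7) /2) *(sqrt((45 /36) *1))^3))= -2527 *sqrt(5) /63450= -0.09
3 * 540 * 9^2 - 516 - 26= 130678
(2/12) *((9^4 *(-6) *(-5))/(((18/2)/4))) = 14580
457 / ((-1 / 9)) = -4113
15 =15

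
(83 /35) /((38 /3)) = 249 /1330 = 0.19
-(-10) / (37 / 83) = 830 / 37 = 22.43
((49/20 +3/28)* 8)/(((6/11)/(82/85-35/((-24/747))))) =1459877639/35700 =40892.93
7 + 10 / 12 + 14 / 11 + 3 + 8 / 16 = 416 / 33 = 12.61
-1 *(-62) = 62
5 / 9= 0.56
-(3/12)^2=-1/16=-0.06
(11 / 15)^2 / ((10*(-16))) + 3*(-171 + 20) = -16308121 / 36000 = -453.00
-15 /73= -0.21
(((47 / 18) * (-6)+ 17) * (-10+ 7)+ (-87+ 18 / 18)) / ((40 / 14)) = -63 / 2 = -31.50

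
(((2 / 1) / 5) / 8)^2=1 / 400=0.00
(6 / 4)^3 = 27 / 8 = 3.38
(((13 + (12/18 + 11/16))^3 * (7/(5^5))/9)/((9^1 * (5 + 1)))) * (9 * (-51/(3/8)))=-16.69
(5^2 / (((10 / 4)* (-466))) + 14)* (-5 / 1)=-16285 / 233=-69.89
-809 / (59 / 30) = -24270 / 59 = -411.36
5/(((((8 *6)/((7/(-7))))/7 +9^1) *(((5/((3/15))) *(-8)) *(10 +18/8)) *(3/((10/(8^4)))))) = -1/1290240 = -0.00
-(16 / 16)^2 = -1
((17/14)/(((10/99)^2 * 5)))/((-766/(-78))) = 2.42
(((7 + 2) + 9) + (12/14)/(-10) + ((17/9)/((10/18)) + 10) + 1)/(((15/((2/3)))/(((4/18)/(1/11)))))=16588/4725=3.51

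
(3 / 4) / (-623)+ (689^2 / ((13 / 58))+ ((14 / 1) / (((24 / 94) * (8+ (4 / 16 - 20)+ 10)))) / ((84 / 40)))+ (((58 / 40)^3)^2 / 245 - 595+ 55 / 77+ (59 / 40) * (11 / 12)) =2117378.18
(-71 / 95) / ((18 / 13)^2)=-11999 / 30780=-0.39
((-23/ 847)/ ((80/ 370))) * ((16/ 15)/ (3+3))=-851/ 38115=-0.02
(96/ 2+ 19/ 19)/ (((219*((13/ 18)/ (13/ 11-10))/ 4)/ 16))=-1825152/ 10439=-174.84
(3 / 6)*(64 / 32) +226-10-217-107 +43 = -64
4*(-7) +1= -27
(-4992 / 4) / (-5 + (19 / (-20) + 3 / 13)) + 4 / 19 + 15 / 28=173213699 / 791084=218.96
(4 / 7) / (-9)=-4 / 63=-0.06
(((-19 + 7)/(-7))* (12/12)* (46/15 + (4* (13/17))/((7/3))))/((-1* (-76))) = 7814/79135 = 0.10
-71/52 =-1.37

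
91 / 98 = 13 / 14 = 0.93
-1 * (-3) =3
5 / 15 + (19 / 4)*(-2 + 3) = 61 / 12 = 5.08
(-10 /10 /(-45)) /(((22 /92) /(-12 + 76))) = 2944 /495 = 5.95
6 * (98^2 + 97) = 58206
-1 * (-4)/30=2/15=0.13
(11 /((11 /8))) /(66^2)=2 /1089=0.00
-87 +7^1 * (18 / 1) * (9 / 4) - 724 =-1055 / 2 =-527.50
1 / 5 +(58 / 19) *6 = 1759 / 95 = 18.52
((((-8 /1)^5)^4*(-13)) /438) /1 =-7493989779944505344 /219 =-34219131415271713.90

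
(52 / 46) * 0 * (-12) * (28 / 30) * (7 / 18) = 0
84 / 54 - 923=-8293 / 9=-921.44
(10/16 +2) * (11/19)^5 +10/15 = 49763797/59426376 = 0.84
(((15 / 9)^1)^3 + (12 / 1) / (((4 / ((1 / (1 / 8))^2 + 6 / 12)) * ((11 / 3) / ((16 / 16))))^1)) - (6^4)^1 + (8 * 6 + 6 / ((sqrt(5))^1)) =-707215 / 594 + 6 * sqrt(5) / 5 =-1187.91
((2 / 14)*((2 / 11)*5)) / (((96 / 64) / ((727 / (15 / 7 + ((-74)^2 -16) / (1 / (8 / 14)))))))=2908 / 144243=0.02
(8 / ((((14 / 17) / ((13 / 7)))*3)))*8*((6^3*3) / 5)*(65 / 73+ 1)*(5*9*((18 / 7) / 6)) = 227311.74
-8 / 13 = -0.62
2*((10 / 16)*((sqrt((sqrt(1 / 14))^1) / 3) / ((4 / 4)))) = 5*14^(3 / 4) / 168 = 0.22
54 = 54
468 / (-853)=-468 / 853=-0.55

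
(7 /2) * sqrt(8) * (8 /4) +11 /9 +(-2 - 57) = -520 /9 +14 * sqrt(2) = -37.98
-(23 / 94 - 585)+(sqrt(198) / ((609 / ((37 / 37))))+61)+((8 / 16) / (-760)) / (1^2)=645.78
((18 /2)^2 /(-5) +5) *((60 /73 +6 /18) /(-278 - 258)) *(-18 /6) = -1771 /24455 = -0.07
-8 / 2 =-4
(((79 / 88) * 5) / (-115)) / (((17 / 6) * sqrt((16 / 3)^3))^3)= -172773 * sqrt(3) / 325842108416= -0.00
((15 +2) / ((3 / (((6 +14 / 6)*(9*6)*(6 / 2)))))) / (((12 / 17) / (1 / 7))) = 1548.21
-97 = -97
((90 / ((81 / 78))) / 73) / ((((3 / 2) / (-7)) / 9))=-3640 / 73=-49.86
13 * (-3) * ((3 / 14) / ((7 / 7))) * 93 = -10881 / 14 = -777.21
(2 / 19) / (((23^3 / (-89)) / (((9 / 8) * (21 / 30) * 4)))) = -5607 / 2311730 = -0.00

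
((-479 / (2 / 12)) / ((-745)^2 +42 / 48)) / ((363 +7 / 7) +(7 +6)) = -7664 / 557986013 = -0.00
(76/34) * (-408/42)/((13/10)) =-1520/91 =-16.70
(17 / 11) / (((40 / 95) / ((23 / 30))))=7429 / 2640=2.81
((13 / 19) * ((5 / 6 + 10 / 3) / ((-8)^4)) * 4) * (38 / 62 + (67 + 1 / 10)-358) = -5849285 / 7237632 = -0.81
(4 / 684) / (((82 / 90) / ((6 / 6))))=5 / 779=0.01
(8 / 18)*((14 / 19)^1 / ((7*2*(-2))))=-2 / 171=-0.01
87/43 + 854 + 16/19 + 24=719667/817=880.87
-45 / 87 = -15 / 29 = -0.52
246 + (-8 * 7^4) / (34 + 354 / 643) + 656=961011 / 2777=346.06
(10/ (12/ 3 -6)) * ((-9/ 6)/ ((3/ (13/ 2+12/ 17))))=1225/ 68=18.01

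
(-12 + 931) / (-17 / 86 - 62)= -79034 / 5349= -14.78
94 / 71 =1.32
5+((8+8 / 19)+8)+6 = 521 / 19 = 27.42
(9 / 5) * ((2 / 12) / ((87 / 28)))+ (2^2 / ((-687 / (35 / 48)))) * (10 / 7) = 54083 / 597690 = 0.09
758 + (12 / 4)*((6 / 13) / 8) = 758.17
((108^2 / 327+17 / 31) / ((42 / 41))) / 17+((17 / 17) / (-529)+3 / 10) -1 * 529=-240039745061 / 455810205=-526.62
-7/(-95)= 7/95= 0.07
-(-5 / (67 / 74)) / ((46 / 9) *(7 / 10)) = 16650 / 10787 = 1.54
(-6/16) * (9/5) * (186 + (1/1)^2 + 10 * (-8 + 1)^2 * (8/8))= -18279/40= -456.98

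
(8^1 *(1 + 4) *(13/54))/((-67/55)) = -14300/1809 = -7.90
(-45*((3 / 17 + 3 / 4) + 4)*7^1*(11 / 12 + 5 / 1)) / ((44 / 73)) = -182312025 / 11968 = -15233.29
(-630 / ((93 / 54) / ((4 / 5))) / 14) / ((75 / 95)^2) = -25992 / 775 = -33.54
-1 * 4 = -4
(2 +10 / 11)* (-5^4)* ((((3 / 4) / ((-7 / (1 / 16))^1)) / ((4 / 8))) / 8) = 1875 / 616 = 3.04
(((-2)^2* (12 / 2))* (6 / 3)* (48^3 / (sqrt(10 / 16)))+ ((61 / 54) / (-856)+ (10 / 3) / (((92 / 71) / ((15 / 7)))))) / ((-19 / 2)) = -21233664* sqrt(10) / 95-41013979 / 70699608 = -706808.38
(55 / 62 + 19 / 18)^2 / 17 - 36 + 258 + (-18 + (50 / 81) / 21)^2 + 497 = 49262594058635 / 47269492137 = 1042.16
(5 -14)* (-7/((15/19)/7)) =2793/5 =558.60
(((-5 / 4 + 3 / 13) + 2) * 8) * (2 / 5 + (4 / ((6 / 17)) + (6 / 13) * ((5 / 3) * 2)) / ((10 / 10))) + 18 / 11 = 983122 / 9295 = 105.77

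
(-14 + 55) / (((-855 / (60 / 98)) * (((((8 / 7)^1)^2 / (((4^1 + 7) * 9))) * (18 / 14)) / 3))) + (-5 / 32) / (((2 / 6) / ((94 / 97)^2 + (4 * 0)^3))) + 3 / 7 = -208395295 / 40044704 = -5.20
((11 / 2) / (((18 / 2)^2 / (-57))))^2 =43681 / 2916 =14.98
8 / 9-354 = -3178 / 9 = -353.11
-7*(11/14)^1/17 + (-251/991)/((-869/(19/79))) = -748202405/2313126794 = -0.32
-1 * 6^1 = -6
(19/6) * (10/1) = 95/3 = 31.67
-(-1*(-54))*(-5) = 270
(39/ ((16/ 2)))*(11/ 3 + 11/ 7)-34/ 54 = 18829/ 756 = 24.91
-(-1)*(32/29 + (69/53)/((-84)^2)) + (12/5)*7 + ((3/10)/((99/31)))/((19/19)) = 238559403/13255088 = 18.00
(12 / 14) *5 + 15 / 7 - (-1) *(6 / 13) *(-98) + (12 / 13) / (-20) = -17676 / 455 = -38.85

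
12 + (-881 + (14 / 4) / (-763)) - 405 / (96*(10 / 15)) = -6106321 / 6976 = -875.33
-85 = -85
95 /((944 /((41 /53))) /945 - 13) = -3680775 /453653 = -8.11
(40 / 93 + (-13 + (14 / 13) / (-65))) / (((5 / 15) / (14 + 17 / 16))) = -238374787 / 419120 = -568.75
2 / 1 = 2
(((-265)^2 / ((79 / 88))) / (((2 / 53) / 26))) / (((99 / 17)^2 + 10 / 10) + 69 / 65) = 79984317127000 / 53387489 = 1498184.66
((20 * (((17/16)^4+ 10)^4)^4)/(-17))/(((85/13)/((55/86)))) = -5642843764602931641855695520635056434768200552276530516053695244025215994114746390721436093107915/719474146476064180264358315351482315446293049719957644659169698233168231017742336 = -7843011166198534.90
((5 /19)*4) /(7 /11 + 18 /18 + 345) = 220 /72447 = 0.00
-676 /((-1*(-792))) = -169 /198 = -0.85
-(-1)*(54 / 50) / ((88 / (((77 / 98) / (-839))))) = -27 / 2349200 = -0.00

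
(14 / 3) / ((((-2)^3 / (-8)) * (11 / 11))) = 14 / 3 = 4.67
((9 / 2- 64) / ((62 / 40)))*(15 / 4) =-8925 / 62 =-143.95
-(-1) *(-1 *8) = -8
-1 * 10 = -10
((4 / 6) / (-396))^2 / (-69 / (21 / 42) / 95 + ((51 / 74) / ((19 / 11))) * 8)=3515 / 2157239304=0.00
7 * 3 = 21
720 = 720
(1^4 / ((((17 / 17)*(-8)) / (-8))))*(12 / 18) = 2 / 3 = 0.67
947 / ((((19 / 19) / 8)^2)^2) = 3878912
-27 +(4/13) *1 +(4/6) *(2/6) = -3097/117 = -26.47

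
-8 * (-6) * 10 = 480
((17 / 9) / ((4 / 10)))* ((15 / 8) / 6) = 425 / 288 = 1.48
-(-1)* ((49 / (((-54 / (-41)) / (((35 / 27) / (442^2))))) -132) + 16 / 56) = -262622644259 / 1993884984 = -131.71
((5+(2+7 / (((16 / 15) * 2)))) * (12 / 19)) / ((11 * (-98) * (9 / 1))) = -47 / 70224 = -0.00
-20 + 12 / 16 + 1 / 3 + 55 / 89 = -19543 / 1068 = -18.30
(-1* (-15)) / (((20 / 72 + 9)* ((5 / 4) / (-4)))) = -864 / 167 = -5.17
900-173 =727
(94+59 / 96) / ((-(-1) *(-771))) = -0.12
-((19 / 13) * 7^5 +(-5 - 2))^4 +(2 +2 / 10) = -51933799394933741836309 / 142805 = -363669335071837413.51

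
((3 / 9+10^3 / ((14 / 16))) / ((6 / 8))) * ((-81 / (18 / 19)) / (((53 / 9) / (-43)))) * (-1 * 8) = -2824375536 / 371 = -7612872.06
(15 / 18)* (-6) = -5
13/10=1.30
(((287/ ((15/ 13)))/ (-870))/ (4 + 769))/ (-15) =3731/ 151314750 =0.00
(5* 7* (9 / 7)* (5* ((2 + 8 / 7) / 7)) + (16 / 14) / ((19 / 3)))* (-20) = -1884360 / 931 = -2024.02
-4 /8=-1 /2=-0.50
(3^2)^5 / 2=59049 / 2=29524.50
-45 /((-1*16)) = 45 /16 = 2.81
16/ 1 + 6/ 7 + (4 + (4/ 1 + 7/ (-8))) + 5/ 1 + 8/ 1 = 2071/ 56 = 36.98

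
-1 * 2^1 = -2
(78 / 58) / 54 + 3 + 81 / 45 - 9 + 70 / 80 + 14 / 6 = -10093 / 10440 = -0.97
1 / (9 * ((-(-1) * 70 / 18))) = 0.03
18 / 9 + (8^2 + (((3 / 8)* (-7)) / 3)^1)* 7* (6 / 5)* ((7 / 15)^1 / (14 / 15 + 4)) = 15439 / 296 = 52.16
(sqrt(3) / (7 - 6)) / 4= sqrt(3) / 4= 0.43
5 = 5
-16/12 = -4/3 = -1.33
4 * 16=64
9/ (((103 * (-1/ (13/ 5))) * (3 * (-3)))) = 13/ 515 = 0.03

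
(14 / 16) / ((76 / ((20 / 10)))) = 7 / 304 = 0.02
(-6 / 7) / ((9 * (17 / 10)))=-0.06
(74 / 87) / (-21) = -74 / 1827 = -0.04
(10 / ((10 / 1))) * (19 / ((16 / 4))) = 19 / 4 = 4.75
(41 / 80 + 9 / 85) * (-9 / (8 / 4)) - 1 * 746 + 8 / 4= -2031249 / 2720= -746.78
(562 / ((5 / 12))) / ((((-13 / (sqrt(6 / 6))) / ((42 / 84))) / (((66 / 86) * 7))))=-778932 / 2795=-278.69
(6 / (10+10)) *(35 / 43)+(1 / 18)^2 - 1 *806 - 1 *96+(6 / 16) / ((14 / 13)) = -351634295 / 390096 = -901.40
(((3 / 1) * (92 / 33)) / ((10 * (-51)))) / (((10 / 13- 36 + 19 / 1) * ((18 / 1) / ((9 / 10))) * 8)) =299 / 47348400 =0.00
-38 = -38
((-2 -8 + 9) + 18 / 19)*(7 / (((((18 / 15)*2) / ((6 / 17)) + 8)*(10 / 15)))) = -105 / 2812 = -0.04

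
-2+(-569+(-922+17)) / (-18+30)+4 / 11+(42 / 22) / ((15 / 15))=-8089 / 66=-122.56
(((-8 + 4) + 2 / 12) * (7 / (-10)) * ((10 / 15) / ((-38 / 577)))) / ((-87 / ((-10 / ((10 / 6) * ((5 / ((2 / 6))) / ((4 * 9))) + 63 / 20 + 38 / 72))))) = -0.71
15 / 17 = 0.88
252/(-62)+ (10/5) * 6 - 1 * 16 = -250/31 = -8.06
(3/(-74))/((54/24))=-0.02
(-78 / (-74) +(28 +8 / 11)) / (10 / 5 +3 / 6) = 11.91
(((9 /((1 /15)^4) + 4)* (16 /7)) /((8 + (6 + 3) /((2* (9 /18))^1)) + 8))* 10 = 14580128 /35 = 416575.09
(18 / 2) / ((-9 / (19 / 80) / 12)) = -57 / 20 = -2.85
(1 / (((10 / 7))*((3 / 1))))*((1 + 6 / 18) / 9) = 14 / 405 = 0.03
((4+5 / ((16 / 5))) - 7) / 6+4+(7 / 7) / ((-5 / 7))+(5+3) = 4973 / 480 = 10.36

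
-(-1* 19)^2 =-361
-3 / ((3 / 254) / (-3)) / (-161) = -762 / 161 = -4.73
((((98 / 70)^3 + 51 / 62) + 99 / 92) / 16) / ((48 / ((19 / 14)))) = 31447109 / 3833088000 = 0.01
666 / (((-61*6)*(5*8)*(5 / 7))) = -777 / 12200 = -0.06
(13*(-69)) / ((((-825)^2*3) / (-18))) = 598 / 75625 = 0.01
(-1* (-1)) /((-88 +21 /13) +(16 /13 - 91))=-13 /2290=-0.01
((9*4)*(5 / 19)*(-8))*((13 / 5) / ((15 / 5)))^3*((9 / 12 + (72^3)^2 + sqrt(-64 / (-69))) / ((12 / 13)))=-10610531037667106 / 1425- 1827904*sqrt(69) / 294975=-7445986693151.20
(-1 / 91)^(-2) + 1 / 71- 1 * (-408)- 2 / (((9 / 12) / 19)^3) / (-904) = 1890014744 / 216621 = 8724.98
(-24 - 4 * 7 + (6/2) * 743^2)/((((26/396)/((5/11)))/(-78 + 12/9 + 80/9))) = -10102179500/13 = -777090730.77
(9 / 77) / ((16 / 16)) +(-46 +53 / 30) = -44.12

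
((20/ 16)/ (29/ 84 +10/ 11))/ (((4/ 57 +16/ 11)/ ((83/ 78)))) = 1054515/ 1516216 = 0.70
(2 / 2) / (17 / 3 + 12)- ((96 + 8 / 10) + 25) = -32262 / 265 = -121.74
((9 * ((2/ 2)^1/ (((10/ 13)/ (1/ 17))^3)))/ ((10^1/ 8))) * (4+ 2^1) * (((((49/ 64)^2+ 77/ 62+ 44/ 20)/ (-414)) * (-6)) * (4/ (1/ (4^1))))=50566896783/ 2802375200000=0.02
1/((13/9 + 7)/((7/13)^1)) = 0.06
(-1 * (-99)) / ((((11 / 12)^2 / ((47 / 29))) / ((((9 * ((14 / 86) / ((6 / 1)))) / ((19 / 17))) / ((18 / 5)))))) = 3020220 / 260623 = 11.59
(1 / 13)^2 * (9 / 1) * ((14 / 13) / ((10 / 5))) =63 / 2197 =0.03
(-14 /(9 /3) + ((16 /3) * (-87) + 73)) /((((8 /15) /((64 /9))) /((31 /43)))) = -1471880 /387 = -3803.31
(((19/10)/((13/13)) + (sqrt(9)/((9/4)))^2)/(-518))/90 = -331/4195800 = -0.00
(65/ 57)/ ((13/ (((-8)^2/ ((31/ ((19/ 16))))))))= 20/ 93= 0.22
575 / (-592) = -575 / 592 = -0.97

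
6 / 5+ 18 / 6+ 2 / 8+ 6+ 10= 409 / 20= 20.45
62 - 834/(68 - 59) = -92/3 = -30.67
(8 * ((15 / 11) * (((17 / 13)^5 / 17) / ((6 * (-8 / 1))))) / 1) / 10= -83521 / 16336892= -0.01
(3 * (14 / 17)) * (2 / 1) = 84 / 17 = 4.94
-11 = -11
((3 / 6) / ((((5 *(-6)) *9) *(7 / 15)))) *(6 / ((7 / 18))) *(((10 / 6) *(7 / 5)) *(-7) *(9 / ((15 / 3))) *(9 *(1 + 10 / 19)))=2349 / 95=24.73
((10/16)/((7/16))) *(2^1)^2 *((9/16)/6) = 15/28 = 0.54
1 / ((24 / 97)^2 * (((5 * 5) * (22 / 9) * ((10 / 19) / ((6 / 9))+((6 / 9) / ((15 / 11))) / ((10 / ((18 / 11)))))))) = 178771 / 581504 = 0.31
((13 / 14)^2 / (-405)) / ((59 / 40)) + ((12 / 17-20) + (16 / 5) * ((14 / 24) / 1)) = -346914038 / 19904535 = -17.43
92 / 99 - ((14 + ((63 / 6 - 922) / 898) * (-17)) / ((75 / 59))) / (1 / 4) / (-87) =13275983 / 6445395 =2.06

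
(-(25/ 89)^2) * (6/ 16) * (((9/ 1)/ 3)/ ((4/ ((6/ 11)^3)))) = -151875/ 42171404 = -0.00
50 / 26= 25 / 13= 1.92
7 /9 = 0.78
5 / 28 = 0.18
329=329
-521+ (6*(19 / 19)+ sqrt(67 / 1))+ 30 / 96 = -8235 / 16+ sqrt(67) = -506.50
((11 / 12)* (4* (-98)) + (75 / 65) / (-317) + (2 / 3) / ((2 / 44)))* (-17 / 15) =72439703 / 185445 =390.63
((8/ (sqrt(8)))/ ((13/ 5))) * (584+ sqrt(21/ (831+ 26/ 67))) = 10 * sqrt(2) * (sqrt(78374121)+ 32530552)/ 724139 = 635.48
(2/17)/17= 2/289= 0.01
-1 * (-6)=6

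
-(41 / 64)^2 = -1681 / 4096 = -0.41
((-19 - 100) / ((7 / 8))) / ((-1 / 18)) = 2448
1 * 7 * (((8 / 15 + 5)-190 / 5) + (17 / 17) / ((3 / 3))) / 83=-3304 / 1245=-2.65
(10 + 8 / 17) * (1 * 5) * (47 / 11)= 41830 / 187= 223.69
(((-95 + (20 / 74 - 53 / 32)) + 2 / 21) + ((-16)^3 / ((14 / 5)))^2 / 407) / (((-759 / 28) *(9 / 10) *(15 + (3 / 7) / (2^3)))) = -98819782790 / 7031168793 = -14.05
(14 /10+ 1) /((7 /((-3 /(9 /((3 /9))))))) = -4 /105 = -0.04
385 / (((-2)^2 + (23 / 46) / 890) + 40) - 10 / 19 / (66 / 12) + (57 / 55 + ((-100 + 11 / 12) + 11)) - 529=-66283109301 / 109127260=-607.39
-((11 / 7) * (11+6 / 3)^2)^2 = -3455881 / 49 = -70528.18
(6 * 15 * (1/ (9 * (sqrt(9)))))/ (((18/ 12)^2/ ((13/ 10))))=52/ 27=1.93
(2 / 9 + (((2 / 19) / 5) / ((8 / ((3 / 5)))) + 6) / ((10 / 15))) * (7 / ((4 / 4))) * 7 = 15458569 / 34200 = 452.00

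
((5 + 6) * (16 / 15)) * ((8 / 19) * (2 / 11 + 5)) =128 / 5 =25.60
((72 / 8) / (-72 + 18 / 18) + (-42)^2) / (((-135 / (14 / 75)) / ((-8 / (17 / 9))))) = 311696 / 30175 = 10.33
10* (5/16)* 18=225/4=56.25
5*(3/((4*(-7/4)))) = -15/7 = -2.14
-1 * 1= -1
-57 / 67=-0.85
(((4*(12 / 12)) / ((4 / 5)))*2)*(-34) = -340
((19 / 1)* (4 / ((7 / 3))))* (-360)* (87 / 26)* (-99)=353477520 / 91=3884368.35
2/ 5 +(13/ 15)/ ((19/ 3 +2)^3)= 31367/ 78125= 0.40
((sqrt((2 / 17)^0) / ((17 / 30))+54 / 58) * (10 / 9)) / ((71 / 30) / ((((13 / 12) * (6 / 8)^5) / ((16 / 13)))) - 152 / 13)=-151605675 / 18317908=-8.28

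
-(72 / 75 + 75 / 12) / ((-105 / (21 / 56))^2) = -103 / 1120000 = -0.00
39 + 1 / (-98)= 3821 / 98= 38.99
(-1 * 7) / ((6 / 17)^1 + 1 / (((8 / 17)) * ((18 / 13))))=-17136 / 4621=-3.71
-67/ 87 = -0.77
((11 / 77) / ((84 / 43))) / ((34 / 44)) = 473 / 4998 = 0.09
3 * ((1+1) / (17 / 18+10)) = 108 / 197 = 0.55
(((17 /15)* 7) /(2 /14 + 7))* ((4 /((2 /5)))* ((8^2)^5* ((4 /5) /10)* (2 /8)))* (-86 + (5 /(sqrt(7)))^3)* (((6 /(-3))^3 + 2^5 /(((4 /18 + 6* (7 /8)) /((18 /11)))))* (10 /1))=-10461217483128832 /32505 + 62062277427200* sqrt(7) /6501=-296576241309.81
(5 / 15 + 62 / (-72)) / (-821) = 19 / 29556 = 0.00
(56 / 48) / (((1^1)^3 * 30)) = 7 / 180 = 0.04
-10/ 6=-5/ 3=-1.67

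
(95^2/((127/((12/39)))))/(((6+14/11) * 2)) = 19855/13208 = 1.50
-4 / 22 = -2 / 11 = -0.18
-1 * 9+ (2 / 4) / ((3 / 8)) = -23 / 3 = -7.67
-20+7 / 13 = -253 / 13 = -19.46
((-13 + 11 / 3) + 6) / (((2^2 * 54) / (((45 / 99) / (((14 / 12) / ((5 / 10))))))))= -25 / 8316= -0.00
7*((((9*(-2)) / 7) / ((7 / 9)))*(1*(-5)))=810 / 7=115.71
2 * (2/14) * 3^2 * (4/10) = 36/35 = 1.03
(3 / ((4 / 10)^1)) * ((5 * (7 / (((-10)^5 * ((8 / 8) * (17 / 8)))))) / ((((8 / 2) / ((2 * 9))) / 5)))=-189 / 6800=-0.03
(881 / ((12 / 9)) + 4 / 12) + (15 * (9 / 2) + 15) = 8923 / 12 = 743.58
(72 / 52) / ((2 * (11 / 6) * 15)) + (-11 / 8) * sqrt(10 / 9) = 18 / 715 - 11 * sqrt(10) / 24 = -1.42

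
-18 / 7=-2.57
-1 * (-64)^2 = -4096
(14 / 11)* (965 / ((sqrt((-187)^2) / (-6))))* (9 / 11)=-729540 / 22627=-32.24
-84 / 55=-1.53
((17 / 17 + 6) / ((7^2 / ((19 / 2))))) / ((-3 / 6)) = -19 / 7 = -2.71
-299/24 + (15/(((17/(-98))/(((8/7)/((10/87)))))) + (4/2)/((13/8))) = -4619743/5304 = -870.99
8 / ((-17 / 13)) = -104 / 17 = -6.12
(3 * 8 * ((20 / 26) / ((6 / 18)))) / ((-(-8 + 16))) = -6.92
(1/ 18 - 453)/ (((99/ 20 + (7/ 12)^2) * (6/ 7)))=-1141420/ 11427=-99.89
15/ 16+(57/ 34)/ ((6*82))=10493/ 11152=0.94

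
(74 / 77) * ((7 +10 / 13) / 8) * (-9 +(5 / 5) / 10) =-332593 / 40040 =-8.31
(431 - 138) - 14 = 279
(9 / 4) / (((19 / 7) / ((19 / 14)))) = 9 / 8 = 1.12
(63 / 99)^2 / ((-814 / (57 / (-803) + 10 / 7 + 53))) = -1069404 / 39545341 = -0.03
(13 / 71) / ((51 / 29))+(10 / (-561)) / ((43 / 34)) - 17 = -16.91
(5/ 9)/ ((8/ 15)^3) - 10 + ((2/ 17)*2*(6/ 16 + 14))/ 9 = -467045/ 78336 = -5.96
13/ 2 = 6.50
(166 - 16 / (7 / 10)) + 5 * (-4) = 862 / 7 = 123.14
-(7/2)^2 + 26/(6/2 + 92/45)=-6443/908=-7.10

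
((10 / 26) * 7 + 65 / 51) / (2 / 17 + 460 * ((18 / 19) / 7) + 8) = 174895 / 3102723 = 0.06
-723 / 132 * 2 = -241 / 22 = -10.95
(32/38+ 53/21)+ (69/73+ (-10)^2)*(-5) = -14603116/29127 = -501.36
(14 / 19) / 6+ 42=2401 / 57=42.12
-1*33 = -33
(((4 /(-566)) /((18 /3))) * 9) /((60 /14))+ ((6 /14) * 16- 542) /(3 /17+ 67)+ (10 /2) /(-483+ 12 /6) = -43412939879 /5440836310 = -7.98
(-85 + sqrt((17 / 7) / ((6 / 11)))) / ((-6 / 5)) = 425 / 6 - 5 *sqrt(7854) / 252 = 69.07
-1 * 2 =-2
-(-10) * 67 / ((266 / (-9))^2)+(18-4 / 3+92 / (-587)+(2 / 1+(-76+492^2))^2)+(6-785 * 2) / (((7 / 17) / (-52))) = 3648286512290072651 / 62300658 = 58559357628.13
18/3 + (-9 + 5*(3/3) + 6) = 8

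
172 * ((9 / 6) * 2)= 516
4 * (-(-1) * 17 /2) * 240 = 8160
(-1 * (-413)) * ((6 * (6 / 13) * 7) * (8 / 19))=832608 / 247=3370.88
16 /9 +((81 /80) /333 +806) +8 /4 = 21572561 /26640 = 809.78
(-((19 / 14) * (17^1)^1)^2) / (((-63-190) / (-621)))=-2816883 / 2156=-1306.53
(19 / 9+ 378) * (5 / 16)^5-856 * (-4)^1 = 32323608641 / 9437184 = 3425.13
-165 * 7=-1155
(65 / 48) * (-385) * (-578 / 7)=1033175 / 24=43048.96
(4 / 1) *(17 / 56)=17 / 14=1.21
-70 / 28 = -5 / 2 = -2.50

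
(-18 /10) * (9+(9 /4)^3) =-2349 /64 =-36.70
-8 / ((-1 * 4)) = 2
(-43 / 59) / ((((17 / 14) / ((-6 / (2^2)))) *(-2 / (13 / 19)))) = -11739 / 38114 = -0.31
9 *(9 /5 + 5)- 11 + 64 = 571 /5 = 114.20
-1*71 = -71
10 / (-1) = -10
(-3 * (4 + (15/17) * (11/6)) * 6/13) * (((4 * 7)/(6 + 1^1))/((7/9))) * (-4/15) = 82512/7735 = 10.67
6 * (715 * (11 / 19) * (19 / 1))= 47190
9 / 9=1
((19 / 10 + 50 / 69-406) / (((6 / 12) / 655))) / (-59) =36461099 / 4071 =8956.30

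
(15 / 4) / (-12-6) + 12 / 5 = 263 / 120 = 2.19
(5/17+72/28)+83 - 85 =103/119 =0.87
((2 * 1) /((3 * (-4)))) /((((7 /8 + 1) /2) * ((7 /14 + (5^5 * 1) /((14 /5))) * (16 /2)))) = -7 /351720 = -0.00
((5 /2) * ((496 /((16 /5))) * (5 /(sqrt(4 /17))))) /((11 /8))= 2904.92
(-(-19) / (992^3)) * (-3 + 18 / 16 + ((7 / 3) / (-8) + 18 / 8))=19 / 11714297856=0.00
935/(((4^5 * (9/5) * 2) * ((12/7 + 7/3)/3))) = 385/2048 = 0.19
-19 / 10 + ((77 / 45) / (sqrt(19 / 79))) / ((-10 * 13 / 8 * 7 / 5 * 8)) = -19 / 10 -11 * sqrt(1501) / 22230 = -1.92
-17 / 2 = -8.50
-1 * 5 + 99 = 94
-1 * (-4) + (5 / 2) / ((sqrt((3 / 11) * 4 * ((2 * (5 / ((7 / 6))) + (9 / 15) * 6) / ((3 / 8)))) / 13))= 4 + 65 * sqrt(82005) / 3408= 9.46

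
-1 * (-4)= 4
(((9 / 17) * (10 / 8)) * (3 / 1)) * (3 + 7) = 675 / 34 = 19.85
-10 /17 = -0.59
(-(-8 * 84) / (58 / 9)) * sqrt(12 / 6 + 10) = 6048 * sqrt(3) / 29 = 361.22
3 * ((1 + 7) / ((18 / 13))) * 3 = 52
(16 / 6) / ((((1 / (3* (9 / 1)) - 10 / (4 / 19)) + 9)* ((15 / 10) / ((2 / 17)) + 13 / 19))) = -10944 / 2120617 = -0.01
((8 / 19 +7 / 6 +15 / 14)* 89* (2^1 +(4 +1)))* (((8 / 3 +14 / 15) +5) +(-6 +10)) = 1983009 / 95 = 20873.78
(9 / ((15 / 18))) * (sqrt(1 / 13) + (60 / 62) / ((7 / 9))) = 54 * sqrt(13) / 65 + 2916 / 217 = 16.43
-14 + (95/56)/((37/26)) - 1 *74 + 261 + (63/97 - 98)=7721963/100492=76.84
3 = 3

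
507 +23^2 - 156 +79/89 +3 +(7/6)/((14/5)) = 944437/1068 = 884.30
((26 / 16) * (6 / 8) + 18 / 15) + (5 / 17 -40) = -101421 / 2720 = -37.29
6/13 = 0.46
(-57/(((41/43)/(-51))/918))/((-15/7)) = -267752142/205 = -1306108.01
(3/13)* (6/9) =2/13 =0.15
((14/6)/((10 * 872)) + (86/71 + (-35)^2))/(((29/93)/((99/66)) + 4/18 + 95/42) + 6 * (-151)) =-494221027769/364075682920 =-1.36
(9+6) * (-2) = -30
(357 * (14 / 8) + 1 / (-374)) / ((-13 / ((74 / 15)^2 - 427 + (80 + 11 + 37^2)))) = -8551827247 / 168300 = -50813.00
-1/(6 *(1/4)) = -2/3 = -0.67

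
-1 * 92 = -92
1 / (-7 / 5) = -0.71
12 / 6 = 2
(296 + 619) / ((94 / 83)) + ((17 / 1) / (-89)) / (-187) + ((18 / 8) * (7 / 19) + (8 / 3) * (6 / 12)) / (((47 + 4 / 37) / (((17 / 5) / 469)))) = 34643973018084571 / 42880084340940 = 807.93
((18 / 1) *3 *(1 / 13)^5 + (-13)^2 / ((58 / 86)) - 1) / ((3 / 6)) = 5374840600 / 10767497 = 499.17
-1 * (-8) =8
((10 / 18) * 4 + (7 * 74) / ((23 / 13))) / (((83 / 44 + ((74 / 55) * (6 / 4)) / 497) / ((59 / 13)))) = 393940429960 / 556227009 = 708.24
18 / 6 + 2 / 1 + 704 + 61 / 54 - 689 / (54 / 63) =-2530 / 27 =-93.70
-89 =-89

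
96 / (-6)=-16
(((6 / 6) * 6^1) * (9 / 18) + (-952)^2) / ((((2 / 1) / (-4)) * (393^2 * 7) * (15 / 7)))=-1812614 / 2316735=-0.78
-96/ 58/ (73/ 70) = -1.59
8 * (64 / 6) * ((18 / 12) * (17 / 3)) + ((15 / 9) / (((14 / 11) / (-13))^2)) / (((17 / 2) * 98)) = 355373413 / 489804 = 725.54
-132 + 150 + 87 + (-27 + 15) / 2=99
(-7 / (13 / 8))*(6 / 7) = -48 / 13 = -3.69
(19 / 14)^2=361 / 196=1.84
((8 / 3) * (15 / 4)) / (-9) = -10 / 9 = -1.11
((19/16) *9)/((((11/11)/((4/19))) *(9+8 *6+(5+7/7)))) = 1/28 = 0.04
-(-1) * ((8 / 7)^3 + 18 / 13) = 12830 / 4459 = 2.88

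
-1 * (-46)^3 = 97336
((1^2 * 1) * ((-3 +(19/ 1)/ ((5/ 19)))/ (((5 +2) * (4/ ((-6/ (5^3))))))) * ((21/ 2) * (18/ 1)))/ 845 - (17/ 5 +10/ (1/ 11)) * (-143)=8564166612/ 528125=16216.17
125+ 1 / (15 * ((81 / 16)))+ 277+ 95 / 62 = 30399077 / 75330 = 403.55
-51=-51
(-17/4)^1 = -17/4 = -4.25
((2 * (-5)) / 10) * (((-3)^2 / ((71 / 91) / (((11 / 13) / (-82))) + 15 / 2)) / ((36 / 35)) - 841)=17645193 / 20978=841.13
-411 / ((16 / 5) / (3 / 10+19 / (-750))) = -14111 / 400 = -35.28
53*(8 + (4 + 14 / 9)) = 6466 / 9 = 718.44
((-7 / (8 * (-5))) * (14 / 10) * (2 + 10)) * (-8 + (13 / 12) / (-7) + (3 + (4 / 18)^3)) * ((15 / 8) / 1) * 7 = -1028951 / 5184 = -198.49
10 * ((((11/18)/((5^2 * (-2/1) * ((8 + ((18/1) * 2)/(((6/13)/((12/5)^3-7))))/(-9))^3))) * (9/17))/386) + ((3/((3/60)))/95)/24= 2021173797097508473/76804602028096728224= 0.03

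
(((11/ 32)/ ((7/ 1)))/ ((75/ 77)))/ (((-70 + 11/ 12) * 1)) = -121/ 165800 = -0.00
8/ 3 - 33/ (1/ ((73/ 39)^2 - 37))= 187260/ 169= 1108.05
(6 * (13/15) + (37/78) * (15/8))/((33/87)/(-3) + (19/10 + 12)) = 550971/1246232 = 0.44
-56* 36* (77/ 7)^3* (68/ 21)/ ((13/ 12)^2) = -1251182592/ 169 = -7403447.29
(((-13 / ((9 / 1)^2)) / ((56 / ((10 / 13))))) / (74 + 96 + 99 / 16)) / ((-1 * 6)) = 10 / 4795119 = 0.00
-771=-771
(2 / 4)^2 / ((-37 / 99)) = -99 / 148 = -0.67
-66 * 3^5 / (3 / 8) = -42768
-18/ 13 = -1.38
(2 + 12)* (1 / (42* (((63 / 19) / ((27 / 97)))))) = 0.03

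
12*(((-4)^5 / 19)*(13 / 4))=-2101.89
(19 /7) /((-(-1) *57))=1 /21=0.05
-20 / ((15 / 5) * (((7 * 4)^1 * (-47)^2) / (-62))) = 310 / 46389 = 0.01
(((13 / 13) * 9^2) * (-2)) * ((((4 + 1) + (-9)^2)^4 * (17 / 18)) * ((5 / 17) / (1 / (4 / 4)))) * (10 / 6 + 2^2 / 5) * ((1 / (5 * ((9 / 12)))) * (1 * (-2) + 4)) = -16191441536 / 5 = -3238288307.20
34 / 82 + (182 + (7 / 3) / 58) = 1301633 / 7134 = 182.45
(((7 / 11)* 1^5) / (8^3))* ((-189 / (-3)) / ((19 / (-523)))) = -230643 / 107008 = -2.16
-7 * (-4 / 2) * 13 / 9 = 182 / 9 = 20.22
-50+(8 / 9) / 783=-352342 / 7047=-50.00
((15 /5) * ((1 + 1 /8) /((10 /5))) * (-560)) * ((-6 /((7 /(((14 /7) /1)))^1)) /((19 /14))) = 22680 /19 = 1193.68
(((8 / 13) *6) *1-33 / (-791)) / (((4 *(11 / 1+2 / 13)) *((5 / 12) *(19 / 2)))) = 230382 / 10896025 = 0.02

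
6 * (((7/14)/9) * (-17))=-17/3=-5.67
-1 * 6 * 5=-30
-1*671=-671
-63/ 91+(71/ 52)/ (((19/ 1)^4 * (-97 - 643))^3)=-32287979691491976902304071/ 46638192887710633303328000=-0.69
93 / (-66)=-31 / 22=-1.41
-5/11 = -0.45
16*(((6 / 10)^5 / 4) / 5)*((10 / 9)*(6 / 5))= 0.08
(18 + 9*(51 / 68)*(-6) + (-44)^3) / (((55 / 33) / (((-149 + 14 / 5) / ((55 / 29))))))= 10837755561 / 2750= 3941002.02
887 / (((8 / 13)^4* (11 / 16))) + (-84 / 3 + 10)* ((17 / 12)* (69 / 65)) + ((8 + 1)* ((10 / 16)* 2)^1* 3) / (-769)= 1262483964007 / 140757760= 8969.20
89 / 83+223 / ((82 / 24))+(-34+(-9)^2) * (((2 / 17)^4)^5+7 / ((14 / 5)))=5085243556394169044242229389651 / 27661158953643378587465296406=183.84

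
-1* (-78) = 78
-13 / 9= -1.44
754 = 754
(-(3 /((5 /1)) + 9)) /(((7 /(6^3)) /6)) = -62208 /35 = -1777.37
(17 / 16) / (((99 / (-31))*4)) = -527 / 6336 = -0.08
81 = 81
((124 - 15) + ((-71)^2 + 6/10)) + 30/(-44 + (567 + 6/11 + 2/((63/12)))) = 3116842981/605135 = 5150.66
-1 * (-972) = 972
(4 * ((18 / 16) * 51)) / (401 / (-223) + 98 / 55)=-1876545 / 134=-14004.07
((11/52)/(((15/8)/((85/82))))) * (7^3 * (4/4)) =64141/1599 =40.11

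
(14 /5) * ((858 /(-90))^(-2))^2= 141750 /418161601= 0.00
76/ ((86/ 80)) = 3040/ 43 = 70.70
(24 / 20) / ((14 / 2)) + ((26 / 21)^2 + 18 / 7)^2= 16547198 / 972405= 17.02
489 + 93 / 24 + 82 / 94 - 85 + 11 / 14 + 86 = 1304243 / 2632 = 495.53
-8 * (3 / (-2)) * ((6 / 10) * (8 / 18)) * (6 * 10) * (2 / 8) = 48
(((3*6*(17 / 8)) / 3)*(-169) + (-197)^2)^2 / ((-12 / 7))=-783728191.79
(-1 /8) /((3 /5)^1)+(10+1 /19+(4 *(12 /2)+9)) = 19537 /456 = 42.84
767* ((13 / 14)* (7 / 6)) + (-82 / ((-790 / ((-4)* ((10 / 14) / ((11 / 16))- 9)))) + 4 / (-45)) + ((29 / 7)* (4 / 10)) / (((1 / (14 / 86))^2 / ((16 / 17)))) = 5741997974275 / 6883449804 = 834.17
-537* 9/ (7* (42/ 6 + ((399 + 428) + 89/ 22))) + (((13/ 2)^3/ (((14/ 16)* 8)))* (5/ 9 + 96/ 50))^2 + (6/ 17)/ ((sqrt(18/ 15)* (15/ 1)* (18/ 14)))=7* sqrt(30)/ 2295 + 154230332620423/ 16352280000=9431.75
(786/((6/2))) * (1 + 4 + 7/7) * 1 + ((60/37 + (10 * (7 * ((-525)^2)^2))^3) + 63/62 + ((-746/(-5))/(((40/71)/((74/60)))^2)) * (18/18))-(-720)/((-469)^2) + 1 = 136589515650628855500459427571296693975066206715253239/908262961200000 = 150385429644919506490230600000000000000.00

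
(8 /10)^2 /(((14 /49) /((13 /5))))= 728 /125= 5.82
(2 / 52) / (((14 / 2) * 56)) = 1 / 10192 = 0.00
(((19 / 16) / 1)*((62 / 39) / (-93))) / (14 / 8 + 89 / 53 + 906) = -1007 / 45114966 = -0.00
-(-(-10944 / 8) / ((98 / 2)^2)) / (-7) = 1368 / 16807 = 0.08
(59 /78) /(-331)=-59 /25818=-0.00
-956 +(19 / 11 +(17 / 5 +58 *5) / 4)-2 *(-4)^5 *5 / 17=-1041851 / 3740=-278.57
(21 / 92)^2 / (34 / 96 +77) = 1323 / 1964177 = 0.00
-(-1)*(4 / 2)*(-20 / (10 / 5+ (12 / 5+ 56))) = -100 / 151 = -0.66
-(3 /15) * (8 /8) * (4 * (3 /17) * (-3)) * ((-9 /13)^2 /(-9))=-324 /14365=-0.02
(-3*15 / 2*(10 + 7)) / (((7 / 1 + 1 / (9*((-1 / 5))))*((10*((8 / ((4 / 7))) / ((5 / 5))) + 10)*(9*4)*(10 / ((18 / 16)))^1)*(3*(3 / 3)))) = -153 / 371200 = -0.00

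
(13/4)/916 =13/3664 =0.00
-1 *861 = -861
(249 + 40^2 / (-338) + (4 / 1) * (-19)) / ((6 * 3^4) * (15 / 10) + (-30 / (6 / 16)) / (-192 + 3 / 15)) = 27271083 / 118217359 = 0.23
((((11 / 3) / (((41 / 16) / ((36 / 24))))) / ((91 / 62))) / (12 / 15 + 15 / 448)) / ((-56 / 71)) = -15495040 / 6965777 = -2.22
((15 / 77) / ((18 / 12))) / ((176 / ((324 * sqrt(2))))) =405 * sqrt(2) / 1694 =0.34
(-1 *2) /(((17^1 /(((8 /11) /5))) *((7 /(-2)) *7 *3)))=32 /137445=0.00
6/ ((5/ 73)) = 438/ 5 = 87.60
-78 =-78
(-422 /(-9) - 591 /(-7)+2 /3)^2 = 69139225 /3969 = 17419.81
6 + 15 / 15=7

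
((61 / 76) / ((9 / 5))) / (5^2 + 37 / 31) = 9455 / 555408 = 0.02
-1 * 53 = -53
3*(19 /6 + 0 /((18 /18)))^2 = 30.08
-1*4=-4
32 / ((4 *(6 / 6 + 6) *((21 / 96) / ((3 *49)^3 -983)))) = 812938240 / 49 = 16590576.33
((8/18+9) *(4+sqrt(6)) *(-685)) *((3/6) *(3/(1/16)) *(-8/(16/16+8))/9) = 3726400 *sqrt(6)/243+14905600/243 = 98902.79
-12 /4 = -3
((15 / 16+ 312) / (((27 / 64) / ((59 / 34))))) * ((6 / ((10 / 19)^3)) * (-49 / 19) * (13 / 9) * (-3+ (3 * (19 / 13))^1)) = -1741853519 / 6375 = -273231.92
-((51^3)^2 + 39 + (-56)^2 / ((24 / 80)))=-52788894880 / 3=-17596298293.33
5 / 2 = 2.50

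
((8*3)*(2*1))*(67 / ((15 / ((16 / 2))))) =8576 / 5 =1715.20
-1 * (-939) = 939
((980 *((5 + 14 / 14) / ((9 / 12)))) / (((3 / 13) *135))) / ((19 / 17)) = 346528 / 1539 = 225.16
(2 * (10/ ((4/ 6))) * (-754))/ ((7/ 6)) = -135720/ 7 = -19388.57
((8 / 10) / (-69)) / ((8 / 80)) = -8 / 69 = -0.12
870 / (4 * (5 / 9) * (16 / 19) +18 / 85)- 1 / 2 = 12630311 / 30278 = 417.14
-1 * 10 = -10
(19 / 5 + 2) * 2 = 11.60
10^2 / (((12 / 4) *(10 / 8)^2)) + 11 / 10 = 673 / 30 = 22.43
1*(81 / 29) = 81 / 29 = 2.79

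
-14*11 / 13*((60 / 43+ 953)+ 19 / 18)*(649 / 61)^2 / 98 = -3426347565509 / 262084914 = -13073.43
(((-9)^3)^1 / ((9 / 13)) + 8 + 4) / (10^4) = -1041 / 10000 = -0.10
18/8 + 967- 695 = 1097/4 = 274.25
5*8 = 40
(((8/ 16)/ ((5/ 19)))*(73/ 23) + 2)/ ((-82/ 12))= -5541/ 4715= -1.18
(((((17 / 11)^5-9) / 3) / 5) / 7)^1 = -29602 / 16910355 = -0.00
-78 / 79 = -0.99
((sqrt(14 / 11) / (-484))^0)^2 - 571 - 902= -1472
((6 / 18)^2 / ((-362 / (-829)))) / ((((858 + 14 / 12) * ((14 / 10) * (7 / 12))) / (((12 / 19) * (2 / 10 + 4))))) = 119376 / 124096315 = 0.00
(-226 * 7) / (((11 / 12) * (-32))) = 2373 / 44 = 53.93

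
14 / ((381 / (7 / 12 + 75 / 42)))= 199 / 2286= 0.09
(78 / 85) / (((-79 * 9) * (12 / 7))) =-0.00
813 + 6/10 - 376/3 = 10324/15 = 688.27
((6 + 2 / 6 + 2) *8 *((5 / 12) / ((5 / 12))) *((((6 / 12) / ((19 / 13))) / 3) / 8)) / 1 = 325 / 342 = 0.95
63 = 63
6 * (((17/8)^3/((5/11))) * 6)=486387/640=759.98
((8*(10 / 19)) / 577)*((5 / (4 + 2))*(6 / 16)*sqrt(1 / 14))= 25*sqrt(14) / 153482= 0.00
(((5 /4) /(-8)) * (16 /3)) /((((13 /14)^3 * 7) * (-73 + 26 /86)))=21070 /10301733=0.00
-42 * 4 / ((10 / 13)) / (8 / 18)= -491.40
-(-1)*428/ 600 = 0.71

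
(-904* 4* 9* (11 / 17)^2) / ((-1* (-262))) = -1968912 / 37859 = -52.01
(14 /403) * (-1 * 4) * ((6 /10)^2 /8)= -63 /10075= -0.01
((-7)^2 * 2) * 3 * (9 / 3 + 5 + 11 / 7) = 2814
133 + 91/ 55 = 7406/ 55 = 134.65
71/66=1.08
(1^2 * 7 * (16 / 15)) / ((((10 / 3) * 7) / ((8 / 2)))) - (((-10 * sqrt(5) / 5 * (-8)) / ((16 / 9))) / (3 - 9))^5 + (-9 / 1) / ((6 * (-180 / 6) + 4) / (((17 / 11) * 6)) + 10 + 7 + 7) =-3283 / 6400 + 6075 * sqrt(5) / 32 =423.99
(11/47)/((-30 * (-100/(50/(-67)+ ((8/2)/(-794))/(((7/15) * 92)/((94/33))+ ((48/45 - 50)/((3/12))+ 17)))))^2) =0.00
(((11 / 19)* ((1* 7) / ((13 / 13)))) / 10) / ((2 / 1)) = 77 / 380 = 0.20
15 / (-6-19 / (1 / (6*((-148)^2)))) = -5 / 832354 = -0.00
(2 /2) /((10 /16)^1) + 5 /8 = 89 /40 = 2.22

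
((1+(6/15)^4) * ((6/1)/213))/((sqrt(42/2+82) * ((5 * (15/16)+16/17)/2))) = 697408 * sqrt(103)/6997626875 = 0.00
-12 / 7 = -1.71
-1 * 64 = -64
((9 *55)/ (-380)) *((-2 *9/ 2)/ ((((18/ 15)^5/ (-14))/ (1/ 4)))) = -240625/ 14592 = -16.49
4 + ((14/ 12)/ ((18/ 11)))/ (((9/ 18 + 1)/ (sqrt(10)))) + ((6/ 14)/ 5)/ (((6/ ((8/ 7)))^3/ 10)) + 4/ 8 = 77 * sqrt(10)/ 162 + 194737/ 43218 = 6.01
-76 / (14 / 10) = -380 / 7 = -54.29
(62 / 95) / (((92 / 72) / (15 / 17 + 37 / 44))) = 359631 / 408595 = 0.88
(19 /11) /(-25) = -19 /275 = -0.07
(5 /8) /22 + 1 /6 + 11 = 5911 /528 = 11.20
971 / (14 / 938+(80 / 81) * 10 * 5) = 19.66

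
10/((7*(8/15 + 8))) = 75/448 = 0.17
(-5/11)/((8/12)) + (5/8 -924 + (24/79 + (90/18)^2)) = -6248131/6952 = -898.75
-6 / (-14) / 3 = 1 / 7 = 0.14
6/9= 2/3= 0.67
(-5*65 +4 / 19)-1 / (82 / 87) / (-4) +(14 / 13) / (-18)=-236668519 / 729144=-324.58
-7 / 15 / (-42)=0.01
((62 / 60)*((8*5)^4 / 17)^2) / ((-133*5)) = -4063232000000 / 115311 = -35237158.64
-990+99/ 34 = -33561/ 34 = -987.09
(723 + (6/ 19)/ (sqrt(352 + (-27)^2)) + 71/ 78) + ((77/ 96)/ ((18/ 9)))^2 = 6 * sqrt(1081)/ 20539 + 346998037/ 479232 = 724.08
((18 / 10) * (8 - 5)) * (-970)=-5238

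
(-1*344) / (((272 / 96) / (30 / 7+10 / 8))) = -79980 / 119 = -672.10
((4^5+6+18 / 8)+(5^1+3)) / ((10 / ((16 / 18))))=1387 / 15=92.47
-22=-22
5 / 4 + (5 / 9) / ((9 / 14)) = 685 / 324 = 2.11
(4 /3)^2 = 16 /9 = 1.78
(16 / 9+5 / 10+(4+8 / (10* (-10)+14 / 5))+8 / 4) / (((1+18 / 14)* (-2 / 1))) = -1.79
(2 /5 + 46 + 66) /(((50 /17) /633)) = 24190.73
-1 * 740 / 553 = -740 / 553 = -1.34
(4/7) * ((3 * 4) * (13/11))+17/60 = 8.39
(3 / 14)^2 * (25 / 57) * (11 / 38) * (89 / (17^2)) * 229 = 16814325 / 40896968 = 0.41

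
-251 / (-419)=0.60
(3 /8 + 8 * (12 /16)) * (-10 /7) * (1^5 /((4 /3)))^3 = -6885 /1792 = -3.84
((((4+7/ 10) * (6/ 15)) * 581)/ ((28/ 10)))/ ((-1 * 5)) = -3901/ 50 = -78.02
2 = 2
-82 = -82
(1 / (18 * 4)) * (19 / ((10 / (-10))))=-19 / 72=-0.26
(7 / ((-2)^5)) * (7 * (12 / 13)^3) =-2646 / 2197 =-1.20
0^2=0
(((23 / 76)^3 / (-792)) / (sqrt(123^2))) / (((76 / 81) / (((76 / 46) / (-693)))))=529 / 731727338496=0.00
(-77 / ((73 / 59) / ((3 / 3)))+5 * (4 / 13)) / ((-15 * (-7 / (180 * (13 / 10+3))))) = -14860542 / 33215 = -447.40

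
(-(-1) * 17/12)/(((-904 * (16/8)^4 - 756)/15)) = -17/12176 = -0.00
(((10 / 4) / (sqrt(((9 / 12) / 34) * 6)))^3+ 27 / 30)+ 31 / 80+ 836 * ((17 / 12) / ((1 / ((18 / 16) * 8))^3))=2125 * sqrt(17) / 27+ 69070423 / 80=863704.79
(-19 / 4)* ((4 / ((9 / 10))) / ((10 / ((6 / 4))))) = -19 / 6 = -3.17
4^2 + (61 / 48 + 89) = 5101 / 48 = 106.27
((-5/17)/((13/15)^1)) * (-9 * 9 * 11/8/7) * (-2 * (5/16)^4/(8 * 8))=-41765625/25954353152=-0.00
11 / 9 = 1.22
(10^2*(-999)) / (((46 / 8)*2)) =-199800 / 23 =-8686.96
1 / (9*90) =1 / 810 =0.00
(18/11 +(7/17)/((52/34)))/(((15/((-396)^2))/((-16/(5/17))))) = -1083748.43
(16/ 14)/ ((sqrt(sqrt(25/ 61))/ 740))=1056.99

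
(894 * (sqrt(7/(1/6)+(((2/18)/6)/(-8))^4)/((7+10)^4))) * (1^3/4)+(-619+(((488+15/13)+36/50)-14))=-143.11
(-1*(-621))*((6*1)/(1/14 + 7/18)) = 234738/29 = 8094.41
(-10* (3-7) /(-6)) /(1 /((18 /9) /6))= -20 /9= -2.22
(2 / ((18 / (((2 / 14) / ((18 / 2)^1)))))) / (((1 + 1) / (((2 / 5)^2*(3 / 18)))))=1 / 42525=0.00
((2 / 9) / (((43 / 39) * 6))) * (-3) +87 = 11210 / 129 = 86.90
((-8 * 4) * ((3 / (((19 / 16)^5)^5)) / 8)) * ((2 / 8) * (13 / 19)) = -49438373408900946658371425009664 / 1768453418076865701195582595329481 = -0.03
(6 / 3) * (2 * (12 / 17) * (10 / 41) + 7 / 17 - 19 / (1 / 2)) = -3054 / 41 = -74.49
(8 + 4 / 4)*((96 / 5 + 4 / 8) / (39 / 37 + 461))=65601 / 170960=0.38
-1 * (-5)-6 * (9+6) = -85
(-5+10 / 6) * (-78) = 260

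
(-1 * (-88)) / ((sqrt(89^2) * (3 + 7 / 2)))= 176 / 1157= 0.15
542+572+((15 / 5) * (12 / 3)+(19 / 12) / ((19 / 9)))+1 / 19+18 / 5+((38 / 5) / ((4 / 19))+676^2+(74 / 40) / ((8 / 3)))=1392755317 / 3040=458143.20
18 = 18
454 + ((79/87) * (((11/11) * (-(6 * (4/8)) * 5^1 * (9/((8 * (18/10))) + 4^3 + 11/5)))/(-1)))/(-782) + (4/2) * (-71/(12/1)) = 240025435/544272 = 441.00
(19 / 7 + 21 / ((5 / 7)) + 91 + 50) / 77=6059 / 2695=2.25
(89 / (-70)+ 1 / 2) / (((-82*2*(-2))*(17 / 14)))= -27 / 13940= -0.00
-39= -39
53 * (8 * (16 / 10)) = 3392 / 5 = 678.40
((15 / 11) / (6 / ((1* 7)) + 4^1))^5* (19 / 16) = 242493496875 / 117078727529984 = 0.00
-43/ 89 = -0.48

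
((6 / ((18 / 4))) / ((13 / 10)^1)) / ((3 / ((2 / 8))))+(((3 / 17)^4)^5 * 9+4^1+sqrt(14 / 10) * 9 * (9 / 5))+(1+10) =7173368432732969173622800018 / 475515074577765985120987317+81 * sqrt(35) / 25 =34.25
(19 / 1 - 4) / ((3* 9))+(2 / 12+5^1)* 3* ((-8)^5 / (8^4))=-1111 / 9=-123.44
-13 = -13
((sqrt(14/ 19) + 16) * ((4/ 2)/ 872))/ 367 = 0.00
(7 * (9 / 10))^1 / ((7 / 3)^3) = 243 / 490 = 0.50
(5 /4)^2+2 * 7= 249 /16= 15.56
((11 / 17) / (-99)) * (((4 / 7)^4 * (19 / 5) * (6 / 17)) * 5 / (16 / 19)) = -11552 / 2081667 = -0.01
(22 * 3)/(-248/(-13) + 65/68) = 19448/5903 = 3.29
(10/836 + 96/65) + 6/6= 67623/27170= 2.49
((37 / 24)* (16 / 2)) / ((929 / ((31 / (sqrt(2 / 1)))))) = 1147* sqrt(2) / 5574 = 0.29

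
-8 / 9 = -0.89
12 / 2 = 6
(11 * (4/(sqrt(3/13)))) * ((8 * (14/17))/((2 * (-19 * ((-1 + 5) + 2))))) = -1232 * sqrt(39)/2907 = -2.65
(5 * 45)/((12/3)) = 225/4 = 56.25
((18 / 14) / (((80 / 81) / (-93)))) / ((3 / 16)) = -22599 / 35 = -645.69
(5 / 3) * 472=2360 / 3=786.67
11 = 11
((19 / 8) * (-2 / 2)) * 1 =-19 / 8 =-2.38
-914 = -914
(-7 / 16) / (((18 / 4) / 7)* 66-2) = -49 / 4528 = -0.01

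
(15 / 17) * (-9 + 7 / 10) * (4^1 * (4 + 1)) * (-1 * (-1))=-2490 / 17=-146.47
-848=-848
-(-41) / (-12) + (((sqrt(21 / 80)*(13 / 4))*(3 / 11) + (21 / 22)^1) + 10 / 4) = 0.49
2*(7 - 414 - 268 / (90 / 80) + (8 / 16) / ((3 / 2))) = -11608 / 9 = -1289.78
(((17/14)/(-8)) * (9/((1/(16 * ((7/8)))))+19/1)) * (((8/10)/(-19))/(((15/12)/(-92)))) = -45356/665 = -68.20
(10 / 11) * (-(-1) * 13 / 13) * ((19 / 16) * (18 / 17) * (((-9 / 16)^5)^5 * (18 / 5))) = -1104845003057761134117413211 / 474101324485357796159766998810624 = -0.00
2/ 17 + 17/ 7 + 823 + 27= 852.55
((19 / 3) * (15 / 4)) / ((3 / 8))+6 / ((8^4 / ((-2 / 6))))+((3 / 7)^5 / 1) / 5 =32700940087 / 516311040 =63.34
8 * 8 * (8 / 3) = 512 / 3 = 170.67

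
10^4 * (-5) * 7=-350000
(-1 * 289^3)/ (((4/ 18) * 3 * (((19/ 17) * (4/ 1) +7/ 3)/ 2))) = -10642789.79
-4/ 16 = -1/ 4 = -0.25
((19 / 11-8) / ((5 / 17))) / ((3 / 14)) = -5474 / 55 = -99.53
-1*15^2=-225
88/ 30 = 44/ 15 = 2.93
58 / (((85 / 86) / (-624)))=-36617.79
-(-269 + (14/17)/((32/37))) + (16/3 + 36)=252455/816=309.38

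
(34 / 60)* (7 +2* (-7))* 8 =-476 / 15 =-31.73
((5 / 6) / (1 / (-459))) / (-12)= 255 / 8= 31.88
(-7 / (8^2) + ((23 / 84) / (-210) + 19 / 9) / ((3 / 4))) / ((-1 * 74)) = -1144639 / 31328640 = -0.04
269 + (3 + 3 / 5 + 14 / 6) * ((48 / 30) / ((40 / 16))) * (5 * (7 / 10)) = 105859 / 375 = 282.29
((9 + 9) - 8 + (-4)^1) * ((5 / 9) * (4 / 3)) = 40 / 9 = 4.44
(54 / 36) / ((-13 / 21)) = -63 / 26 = -2.42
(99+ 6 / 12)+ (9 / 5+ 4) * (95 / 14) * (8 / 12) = 5281 / 42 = 125.74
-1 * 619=-619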